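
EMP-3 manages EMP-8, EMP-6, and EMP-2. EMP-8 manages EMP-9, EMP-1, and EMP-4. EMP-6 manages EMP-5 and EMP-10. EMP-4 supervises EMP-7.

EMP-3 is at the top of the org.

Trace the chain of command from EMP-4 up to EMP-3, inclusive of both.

EMP-4 -> EMP-8 -> EMP-3

EMP-4 reports to EMP-8. EMP-8 reports to EMP-3. EMP-3 is at the top.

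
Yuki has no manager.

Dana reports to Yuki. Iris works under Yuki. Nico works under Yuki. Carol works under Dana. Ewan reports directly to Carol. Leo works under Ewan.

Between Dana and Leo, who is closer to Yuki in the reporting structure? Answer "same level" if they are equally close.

Dana

Dana is 1 level below Yuki; Leo is 4. Dana is higher.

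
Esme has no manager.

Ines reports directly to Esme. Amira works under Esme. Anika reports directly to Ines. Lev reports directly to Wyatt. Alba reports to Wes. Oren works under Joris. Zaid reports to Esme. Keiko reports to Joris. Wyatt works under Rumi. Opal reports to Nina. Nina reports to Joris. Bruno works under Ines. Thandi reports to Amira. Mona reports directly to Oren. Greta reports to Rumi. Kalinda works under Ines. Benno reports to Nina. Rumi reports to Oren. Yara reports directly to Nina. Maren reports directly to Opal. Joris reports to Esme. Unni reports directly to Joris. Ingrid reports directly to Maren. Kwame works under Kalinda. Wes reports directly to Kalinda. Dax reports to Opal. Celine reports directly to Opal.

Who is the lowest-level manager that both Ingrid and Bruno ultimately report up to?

Esme

Ingrid's chain of managers is Maren, Opal, Nina, Joris, Esme. Bruno's chain of managers is Ines, Esme. The first manager that appears in both chains is Esme.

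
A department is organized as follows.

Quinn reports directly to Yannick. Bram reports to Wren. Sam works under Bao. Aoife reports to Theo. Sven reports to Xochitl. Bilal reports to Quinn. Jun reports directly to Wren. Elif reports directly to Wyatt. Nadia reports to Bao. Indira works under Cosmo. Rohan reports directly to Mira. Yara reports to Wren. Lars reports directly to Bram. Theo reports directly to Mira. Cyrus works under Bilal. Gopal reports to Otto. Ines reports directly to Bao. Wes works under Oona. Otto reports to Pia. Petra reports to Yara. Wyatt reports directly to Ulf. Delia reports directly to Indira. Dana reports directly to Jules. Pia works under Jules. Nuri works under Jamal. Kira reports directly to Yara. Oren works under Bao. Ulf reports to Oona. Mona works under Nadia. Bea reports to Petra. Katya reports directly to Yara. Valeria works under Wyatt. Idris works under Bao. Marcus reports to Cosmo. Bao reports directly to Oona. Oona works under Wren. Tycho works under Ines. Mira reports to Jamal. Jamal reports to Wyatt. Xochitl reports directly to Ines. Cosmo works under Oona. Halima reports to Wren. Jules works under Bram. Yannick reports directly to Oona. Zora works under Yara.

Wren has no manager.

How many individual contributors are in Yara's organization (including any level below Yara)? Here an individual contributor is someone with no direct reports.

The people in Yara's organization with no one reporting to them are Bea, Katya, Zora, Kira. That is 4.

4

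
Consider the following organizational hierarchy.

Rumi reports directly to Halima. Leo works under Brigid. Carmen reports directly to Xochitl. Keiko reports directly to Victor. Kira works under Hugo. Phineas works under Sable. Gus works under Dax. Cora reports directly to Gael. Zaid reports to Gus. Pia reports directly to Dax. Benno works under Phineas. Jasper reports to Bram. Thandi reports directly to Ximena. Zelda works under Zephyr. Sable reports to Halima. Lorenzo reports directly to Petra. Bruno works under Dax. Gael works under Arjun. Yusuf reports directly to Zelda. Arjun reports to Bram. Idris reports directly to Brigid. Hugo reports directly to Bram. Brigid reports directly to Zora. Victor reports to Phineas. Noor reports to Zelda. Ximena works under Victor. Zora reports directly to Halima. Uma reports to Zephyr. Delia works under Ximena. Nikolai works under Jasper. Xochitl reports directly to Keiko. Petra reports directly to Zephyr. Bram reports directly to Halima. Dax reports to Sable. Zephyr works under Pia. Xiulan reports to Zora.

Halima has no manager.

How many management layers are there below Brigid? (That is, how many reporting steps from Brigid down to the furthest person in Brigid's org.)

1

The longest chain under Brigid runs Brigid → Leo, which is 1 level below Brigid.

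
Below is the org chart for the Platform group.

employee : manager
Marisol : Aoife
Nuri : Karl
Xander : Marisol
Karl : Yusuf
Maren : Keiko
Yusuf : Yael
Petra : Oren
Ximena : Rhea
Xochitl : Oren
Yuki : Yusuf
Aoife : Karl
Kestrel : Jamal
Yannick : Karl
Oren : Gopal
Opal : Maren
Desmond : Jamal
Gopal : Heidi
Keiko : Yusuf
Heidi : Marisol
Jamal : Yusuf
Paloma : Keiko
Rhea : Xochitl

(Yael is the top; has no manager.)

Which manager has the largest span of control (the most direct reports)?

Direct-report counts: Yael has 1; Yusuf has 4; Keiko has 2; Maren has 1; Jamal has 2; Karl has 3; Aoife has 1; Marisol has 2; Heidi has 1; Gopal has 1; Oren has 2; Xochitl has 1; Rhea has 1. The largest is 4, held by Yusuf.

Yusuf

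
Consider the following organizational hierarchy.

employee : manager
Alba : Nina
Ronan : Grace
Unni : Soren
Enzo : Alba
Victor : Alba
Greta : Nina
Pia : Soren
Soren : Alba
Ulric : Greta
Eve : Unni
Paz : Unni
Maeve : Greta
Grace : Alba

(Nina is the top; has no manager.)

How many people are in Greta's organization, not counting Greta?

2

Greta directly manages Ulric, Maeve. Ulric has no reports. Maeve has no reports. So Greta's organization is 2 direct reports plus everyone under them: 1 + 1 = 2.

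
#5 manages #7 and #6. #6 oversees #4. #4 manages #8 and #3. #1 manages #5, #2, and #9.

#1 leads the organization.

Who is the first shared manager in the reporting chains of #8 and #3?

#4

#8's chain of managers is #4, #6, #5, #1. #3's chain of managers is #4, #6, #5, #1. The first manager that appears in both chains is #4.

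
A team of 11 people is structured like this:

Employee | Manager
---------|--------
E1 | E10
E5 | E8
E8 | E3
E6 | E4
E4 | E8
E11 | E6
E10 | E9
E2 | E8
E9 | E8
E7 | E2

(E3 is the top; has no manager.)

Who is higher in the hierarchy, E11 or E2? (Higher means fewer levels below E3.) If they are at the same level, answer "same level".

E2

E11 is 4 levels below E3; E2 is 2. E2 is higher.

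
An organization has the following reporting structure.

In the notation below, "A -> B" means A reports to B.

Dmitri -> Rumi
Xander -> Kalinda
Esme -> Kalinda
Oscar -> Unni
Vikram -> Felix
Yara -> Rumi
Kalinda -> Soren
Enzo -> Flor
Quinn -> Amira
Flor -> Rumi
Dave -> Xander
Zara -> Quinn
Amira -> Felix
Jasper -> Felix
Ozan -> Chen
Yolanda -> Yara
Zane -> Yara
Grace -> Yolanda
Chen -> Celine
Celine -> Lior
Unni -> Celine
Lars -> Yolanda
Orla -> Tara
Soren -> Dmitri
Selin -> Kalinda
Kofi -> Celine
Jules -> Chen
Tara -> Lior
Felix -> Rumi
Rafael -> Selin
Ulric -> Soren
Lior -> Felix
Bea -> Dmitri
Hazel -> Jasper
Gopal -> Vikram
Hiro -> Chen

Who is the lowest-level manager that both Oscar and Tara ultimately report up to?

Oscar's chain of managers is Unni, Celine, Lior, Felix, Rumi. Tara's chain of managers is Lior, Felix, Rumi. The first manager that appears in both chains is Lior.

Lior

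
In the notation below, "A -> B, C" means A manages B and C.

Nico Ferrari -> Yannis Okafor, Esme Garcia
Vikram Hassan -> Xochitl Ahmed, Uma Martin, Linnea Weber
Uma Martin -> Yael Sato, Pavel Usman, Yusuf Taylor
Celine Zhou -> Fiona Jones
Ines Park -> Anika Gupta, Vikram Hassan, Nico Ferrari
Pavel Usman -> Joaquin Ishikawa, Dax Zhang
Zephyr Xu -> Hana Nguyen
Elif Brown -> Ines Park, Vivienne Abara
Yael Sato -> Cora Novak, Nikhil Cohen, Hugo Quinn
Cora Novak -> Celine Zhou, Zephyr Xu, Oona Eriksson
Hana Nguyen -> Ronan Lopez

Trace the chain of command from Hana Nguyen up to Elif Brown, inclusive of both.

Hana Nguyen reports to Zephyr Xu. Zephyr Xu reports to Cora Novak. Cora Novak reports to Yael Sato. Yael Sato reports to Uma Martin. Uma Martin reports to Vikram Hassan. Vikram Hassan reports to Ines Park. Ines Park reports to Elif Brown. Elif Brown is at the top.

Hana Nguyen -> Zephyr Xu -> Cora Novak -> Yael Sato -> Uma Martin -> Vikram Hassan -> Ines Park -> Elif Brown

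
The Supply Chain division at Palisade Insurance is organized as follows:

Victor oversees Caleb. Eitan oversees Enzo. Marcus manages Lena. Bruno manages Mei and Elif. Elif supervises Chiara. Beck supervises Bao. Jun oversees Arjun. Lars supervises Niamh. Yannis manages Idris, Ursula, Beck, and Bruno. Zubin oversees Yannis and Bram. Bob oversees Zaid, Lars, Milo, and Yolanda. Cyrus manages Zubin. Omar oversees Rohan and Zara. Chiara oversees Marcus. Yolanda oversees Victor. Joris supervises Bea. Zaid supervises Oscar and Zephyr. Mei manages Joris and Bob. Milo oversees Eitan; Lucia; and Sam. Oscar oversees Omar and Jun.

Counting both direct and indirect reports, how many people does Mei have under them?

21

Mei directly manages Joris, Bob. Under Joris: Bea (1). Under Bob: Yolanda, Victor, Caleb, Milo, Sam, Lucia, Eitan, Enzo, Lars, Niamh, Zaid, Zephyr, Oscar, Jun, Arjun, Omar, Zara, Rohan (18). So Mei's organization is 2 direct reports plus everyone under them: 2 + 19 = 21.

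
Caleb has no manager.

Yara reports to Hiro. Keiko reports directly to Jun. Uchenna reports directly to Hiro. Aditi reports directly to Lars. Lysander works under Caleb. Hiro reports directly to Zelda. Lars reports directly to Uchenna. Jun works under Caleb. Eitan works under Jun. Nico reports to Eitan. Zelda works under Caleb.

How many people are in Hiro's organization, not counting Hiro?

Hiro directly manages Yara, Uchenna. Yara has no reports. Under Uchenna: Lars, Aditi (2). So Hiro's organization is 2 direct reports plus everyone under them: 1 + 3 = 4.

4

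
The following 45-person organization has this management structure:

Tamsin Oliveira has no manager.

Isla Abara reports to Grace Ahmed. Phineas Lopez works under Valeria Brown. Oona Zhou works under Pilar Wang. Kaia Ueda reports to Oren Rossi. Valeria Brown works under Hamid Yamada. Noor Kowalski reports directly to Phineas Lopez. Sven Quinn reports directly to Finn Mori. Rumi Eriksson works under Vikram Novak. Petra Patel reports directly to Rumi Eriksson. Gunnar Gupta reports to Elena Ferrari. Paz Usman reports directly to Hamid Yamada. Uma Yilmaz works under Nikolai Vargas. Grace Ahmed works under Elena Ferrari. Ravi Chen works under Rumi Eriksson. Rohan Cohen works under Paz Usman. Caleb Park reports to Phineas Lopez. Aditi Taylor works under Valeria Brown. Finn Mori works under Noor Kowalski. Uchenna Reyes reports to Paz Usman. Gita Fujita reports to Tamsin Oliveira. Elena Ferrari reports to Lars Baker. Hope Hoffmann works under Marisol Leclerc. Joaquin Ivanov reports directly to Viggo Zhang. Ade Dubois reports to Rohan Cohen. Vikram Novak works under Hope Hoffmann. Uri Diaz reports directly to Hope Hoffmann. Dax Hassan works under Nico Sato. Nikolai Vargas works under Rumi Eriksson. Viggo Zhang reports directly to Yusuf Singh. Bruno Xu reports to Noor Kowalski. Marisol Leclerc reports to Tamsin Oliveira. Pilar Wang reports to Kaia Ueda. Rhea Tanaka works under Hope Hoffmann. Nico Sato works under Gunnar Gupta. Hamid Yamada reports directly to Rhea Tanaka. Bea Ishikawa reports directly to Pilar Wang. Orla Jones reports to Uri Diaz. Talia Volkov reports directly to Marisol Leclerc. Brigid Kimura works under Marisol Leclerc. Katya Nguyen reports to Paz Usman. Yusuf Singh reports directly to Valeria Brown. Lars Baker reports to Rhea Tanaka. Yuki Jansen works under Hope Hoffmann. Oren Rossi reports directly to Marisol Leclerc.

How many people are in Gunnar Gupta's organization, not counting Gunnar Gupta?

Gunnar Gupta directly manages Nico Sato. Under Nico Sato: Dax Hassan (1). That's 2 in total.

2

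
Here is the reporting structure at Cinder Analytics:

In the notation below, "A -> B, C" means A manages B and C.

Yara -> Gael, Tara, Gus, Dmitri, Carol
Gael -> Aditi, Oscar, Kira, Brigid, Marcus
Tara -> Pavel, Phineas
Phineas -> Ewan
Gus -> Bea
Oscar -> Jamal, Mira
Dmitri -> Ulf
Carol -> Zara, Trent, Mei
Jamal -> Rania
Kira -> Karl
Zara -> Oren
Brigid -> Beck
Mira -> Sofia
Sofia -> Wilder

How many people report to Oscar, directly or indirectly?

Oscar directly manages Jamal, Mira. Under Jamal: Rania (1). Under Mira: Sofia, Wilder (2). So Oscar's organization is 2 direct reports plus everyone under them: 2 + 3 = 5.

5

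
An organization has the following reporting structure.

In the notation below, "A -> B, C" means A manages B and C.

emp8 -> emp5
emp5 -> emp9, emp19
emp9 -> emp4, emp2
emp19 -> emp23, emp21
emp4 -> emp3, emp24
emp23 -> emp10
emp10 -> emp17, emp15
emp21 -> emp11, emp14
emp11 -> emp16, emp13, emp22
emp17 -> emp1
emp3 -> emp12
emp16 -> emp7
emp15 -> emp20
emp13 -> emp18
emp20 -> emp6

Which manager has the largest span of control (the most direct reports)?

Direct-report counts: emp8 has 1; emp5 has 2; emp19 has 2; emp21 has 2; emp11 has 3; emp13 has 1; emp16 has 1; emp23 has 1; emp10 has 2; emp15 has 1; emp20 has 1; emp17 has 1; emp9 has 2; emp4 has 2; emp3 has 1. The largest is 3, held by emp11.

emp11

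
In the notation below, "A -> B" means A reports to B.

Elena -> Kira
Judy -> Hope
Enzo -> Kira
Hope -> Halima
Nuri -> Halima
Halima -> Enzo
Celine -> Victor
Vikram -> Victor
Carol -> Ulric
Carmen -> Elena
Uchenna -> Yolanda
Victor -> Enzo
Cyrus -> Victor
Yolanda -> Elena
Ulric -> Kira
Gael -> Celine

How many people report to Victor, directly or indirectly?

4

Victor directly manages Celine, Vikram, Cyrus. Under Celine: Gael (1). Vikram has no reports. Cyrus has no reports. So Victor's organization is 3 direct reports plus everyone under them: 2 + 1 + 1 = 4.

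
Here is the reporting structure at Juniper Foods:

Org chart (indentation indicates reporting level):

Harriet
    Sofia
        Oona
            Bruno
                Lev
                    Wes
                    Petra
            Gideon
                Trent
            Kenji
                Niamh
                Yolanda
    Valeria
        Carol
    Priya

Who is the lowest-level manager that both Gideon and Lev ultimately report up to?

Oona

Gideon's chain of managers is Oona, Sofia, Harriet. Lev's chain of managers is Bruno, Oona, Sofia, Harriet. The first manager that appears in both chains is Oona.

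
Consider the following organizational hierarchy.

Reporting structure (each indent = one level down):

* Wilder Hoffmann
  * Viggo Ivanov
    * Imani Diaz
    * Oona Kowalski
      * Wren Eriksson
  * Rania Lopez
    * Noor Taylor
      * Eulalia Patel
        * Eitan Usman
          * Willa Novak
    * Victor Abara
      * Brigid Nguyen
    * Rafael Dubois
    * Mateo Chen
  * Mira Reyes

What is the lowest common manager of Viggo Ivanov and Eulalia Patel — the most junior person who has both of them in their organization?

Viggo Ivanov's chain of managers is Wilder Hoffmann. Eulalia Patel's chain of managers is Noor Taylor, Rania Lopez, Wilder Hoffmann. The first manager that appears in both chains is Wilder Hoffmann.

Wilder Hoffmann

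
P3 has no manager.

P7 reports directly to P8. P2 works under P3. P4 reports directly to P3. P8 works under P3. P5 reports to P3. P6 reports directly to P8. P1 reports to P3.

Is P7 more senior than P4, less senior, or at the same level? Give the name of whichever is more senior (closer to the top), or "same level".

P7 is 2 levels below P3; P4 is 1. P4 is higher.

P4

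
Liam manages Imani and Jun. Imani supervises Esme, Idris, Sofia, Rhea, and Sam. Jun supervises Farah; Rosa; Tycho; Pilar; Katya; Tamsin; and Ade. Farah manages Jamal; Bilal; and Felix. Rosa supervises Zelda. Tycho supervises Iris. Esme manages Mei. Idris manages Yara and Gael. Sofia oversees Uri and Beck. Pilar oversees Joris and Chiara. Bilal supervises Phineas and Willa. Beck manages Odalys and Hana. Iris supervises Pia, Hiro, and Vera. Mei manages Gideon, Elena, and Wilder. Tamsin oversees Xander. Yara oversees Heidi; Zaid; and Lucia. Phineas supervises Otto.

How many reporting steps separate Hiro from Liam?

4

Chain from Hiro up to Liam: Hiro → Iris → Tycho → Jun → Liam. That is 4 steps up, so Hiro is 4 levels below Liam.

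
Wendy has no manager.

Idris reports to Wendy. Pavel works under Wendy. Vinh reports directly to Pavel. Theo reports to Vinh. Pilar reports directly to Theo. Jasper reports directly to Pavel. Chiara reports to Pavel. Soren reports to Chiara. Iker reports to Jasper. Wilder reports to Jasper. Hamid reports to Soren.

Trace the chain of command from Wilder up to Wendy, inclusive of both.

Wilder reports to Jasper. Jasper reports to Pavel. Pavel reports to Wendy. Wendy is at the top.

Wilder -> Jasper -> Pavel -> Wendy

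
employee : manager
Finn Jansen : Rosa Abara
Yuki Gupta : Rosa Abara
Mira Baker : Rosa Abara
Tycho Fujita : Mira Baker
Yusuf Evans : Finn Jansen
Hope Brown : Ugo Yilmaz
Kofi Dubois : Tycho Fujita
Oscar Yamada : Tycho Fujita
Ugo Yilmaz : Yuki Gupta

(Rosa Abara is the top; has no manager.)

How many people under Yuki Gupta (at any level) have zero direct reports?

1

The only person in Yuki Gupta's organization with no one reporting to them is Hope Brown. That is 1.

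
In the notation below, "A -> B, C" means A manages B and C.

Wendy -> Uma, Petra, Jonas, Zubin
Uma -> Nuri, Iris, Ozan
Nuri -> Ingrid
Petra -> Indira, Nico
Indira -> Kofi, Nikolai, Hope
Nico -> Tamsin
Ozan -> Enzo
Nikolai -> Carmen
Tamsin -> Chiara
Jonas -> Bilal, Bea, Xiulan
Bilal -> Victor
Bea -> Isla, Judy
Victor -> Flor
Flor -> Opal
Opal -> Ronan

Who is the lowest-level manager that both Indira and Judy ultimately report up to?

Indira's chain of managers is Petra, Wendy. Judy's chain of managers is Bea, Jonas, Wendy. The first manager that appears in both chains is Wendy.

Wendy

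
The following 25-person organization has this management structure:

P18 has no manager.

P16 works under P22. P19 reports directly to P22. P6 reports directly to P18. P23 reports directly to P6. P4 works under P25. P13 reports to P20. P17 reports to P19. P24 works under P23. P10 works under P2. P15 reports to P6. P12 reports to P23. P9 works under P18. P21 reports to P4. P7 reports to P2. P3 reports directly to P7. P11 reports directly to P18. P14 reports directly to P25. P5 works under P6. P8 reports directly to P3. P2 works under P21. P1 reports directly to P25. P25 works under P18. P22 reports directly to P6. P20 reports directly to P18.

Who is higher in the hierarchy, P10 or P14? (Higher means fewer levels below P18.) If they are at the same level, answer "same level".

P10 is 5 levels below P18; P14 is 2. P14 is higher.

P14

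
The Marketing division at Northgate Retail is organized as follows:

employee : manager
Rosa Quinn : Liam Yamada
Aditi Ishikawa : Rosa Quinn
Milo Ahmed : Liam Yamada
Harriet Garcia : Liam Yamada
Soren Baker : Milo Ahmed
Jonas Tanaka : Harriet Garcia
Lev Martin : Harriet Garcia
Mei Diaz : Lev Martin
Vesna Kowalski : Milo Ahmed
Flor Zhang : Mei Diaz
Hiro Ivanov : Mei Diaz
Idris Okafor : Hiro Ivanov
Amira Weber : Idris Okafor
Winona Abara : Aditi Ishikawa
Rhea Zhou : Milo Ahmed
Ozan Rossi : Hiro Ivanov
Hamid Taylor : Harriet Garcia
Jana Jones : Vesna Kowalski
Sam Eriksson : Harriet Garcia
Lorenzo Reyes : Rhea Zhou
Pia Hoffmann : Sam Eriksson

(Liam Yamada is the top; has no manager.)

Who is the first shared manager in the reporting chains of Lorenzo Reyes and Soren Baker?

Lorenzo Reyes's chain of managers is Rhea Zhou, Milo Ahmed, Liam Yamada. Soren Baker's chain of managers is Milo Ahmed, Liam Yamada. The first manager that appears in both chains is Milo Ahmed.

Milo Ahmed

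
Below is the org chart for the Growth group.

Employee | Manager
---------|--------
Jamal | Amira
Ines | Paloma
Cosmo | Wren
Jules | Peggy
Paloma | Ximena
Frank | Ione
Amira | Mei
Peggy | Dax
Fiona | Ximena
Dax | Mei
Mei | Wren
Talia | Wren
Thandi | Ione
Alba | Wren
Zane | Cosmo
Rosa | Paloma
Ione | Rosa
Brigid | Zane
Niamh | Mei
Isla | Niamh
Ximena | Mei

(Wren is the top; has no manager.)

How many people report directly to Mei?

Mei directly manages Ximena, Dax, Amira, Niamh. That is 4 direct reports.

4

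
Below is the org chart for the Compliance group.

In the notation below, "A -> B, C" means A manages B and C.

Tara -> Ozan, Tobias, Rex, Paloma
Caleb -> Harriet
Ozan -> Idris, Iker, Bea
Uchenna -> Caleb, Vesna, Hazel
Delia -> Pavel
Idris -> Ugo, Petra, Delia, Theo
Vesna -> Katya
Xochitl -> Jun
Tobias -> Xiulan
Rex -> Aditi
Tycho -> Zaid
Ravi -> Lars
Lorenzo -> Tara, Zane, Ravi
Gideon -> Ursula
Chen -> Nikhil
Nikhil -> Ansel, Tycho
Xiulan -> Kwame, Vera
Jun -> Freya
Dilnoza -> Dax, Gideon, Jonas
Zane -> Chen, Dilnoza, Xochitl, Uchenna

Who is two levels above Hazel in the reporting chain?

Zane

Hazel reports to Uchenna, and Uchenna reports to Zane. So Hazel's skip-level manager is Zane.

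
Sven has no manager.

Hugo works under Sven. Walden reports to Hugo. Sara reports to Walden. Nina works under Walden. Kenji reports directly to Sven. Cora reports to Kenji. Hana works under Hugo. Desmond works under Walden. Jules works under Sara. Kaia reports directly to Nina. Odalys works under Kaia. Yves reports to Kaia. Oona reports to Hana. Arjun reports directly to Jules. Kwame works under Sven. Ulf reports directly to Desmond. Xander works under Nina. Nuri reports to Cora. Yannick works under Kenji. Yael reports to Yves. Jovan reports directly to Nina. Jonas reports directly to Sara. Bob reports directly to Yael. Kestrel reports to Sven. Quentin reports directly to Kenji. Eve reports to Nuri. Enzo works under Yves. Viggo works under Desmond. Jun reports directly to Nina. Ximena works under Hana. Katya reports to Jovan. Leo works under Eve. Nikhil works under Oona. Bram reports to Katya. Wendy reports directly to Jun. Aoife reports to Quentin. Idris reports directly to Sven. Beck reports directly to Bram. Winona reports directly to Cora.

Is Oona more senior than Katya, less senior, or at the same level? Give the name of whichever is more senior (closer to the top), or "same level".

Oona is 3 levels below Sven; Katya is 5. Oona is higher.

Oona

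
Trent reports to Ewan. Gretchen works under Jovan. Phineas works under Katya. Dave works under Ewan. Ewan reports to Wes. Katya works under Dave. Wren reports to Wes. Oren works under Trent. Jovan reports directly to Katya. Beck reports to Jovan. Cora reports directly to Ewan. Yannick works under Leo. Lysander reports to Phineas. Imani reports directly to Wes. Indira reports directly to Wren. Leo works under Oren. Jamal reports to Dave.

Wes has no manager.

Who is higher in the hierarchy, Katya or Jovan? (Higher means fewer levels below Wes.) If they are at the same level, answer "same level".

Katya is 3 levels below Wes; Jovan is 4. Katya is higher.

Katya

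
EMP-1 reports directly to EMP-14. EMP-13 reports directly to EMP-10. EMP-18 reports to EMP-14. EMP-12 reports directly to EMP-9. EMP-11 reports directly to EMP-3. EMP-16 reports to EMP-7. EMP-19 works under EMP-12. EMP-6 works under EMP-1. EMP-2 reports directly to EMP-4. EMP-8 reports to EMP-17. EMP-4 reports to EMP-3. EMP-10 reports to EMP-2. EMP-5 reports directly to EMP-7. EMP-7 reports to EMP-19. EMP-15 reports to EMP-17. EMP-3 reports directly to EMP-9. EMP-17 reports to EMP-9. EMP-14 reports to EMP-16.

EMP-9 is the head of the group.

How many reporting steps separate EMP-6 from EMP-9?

7

Chain from EMP-6 up to EMP-9: EMP-6 → EMP-1 → EMP-14 → EMP-16 → EMP-7 → EMP-19 → EMP-12 → EMP-9. That is 7 steps up, so EMP-6 is 7 levels below EMP-9.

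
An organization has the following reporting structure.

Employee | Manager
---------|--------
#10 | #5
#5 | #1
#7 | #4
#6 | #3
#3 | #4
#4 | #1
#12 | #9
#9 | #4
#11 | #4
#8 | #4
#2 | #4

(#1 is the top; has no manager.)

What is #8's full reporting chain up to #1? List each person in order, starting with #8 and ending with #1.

#8 reports to #4. #4 reports to #1. #1 is at the top.

#8 -> #4 -> #1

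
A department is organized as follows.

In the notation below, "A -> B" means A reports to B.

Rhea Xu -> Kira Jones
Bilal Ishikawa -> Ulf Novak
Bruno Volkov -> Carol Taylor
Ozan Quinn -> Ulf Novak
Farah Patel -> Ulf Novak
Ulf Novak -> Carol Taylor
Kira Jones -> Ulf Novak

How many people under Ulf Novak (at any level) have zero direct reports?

4

The people in Ulf Novak's organization with no one reporting to them are Bilal Ishikawa, Farah Patel, Ozan Quinn, Rhea Xu. That is 4.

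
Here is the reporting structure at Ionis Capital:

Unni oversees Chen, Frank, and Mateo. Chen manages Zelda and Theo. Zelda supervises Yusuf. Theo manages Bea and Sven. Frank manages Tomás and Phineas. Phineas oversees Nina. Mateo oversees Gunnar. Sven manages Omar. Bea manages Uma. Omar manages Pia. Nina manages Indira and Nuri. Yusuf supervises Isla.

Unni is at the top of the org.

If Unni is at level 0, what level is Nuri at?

Chain from Nuri up to Unni: Nuri → Nina → Phineas → Frank → Unni. That is 4 steps up, so Nuri is 4 levels below Unni.

4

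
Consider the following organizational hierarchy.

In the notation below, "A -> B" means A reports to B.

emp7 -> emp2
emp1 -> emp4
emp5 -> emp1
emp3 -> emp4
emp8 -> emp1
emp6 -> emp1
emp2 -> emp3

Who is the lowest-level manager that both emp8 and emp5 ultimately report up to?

emp8's chain of managers is emp1, emp4. emp5's chain of managers is emp1, emp4. The first manager that appears in both chains is emp1.

emp1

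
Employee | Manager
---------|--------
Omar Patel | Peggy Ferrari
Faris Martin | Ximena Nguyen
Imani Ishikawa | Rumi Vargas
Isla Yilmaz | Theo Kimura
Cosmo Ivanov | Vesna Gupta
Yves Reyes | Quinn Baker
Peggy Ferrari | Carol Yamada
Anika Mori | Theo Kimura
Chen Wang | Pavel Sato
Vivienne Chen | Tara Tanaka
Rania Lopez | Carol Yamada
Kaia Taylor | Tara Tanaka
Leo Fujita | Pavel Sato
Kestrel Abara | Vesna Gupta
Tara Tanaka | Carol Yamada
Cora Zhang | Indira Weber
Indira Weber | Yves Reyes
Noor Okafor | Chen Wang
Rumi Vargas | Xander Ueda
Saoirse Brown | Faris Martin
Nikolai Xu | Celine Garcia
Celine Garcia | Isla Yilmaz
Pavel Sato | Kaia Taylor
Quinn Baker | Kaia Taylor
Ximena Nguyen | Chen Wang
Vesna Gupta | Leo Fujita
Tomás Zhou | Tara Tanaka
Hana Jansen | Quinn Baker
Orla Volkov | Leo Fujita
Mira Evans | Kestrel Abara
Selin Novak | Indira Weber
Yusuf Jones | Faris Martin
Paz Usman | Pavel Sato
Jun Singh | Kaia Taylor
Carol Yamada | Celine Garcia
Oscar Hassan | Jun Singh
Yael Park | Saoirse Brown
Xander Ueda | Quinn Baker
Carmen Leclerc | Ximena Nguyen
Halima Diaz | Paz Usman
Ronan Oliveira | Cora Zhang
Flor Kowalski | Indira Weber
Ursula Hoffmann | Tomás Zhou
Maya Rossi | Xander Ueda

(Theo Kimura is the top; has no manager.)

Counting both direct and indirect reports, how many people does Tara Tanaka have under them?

Tara Tanaka directly manages Kaia Taylor, Vivienne Chen, Tomás Zhou. Under Kaia Taylor: Jun Singh, Oscar Hassan, Quinn Baker, Hana Jansen, Yves Reyes, Indira Weber, Cora Zhang, Ronan Oliveira, Flor Kowalski, Selin Novak, Xander Ueda, Maya Rossi, Rumi Vargas, Imani Ishikawa, Pavel Sato, Leo Fujita, Orla Volkov, Vesna Gupta, Cosmo Ivanov, Kestrel Abara, Mira Evans, Paz Usman, Halima Diaz, Chen Wang, Noor Okafor, Ximena Nguyen, Carmen Leclerc, Faris Martin, Yusuf Jones, Saoirse Brown, Yael Park (31). Vivienne Chen has no reports. Under Tomás Zhou: Ursula Hoffmann (1). So Tara Tanaka's organization is 3 direct reports plus everyone under them: 32 + 1 + 2 = 35.

35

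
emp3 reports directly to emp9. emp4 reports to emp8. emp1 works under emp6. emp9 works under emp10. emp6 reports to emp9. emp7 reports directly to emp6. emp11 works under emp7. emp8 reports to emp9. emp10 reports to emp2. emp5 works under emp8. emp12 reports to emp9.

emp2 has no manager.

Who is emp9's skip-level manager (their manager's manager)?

emp2

emp9 reports to emp10, and emp10 reports to emp2. So emp9's skip-level manager is emp2.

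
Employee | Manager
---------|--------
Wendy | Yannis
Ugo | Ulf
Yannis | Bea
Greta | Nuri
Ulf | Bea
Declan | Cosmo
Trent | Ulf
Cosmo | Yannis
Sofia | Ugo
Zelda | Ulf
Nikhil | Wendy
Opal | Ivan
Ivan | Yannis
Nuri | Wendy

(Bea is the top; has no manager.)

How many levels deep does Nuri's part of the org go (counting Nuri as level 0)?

The longest chain under Nuri runs Nuri → Greta, which is 1 level below Nuri.

1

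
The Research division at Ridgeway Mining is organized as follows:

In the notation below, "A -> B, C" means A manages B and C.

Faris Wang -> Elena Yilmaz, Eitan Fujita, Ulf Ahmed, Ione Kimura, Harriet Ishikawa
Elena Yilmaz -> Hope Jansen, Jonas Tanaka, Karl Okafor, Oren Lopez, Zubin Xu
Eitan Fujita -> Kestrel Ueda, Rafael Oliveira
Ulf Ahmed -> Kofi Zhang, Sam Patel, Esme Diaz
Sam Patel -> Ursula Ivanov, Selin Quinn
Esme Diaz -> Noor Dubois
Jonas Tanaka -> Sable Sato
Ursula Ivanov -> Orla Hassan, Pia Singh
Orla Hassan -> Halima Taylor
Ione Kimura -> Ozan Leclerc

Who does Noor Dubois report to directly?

Noor Dubois reports directly to Esme Diaz.

Esme Diaz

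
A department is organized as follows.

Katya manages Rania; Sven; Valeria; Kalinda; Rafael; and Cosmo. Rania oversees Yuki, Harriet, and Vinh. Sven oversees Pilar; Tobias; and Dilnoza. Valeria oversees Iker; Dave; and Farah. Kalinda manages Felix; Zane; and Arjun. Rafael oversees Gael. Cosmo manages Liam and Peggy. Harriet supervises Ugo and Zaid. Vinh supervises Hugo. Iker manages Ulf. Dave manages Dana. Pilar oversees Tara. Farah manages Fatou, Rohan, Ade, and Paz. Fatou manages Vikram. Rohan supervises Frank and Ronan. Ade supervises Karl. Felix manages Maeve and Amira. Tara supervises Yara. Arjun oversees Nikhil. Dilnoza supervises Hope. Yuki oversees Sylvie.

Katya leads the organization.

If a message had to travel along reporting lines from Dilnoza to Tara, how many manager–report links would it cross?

Dilnoza is 1 level below Sven, and Tara is 2 levels below Sven (their lowest common manager). The shortest path runs up from Dilnoza to Sven and back down to Tara: 1 + 2 = 3 links.

3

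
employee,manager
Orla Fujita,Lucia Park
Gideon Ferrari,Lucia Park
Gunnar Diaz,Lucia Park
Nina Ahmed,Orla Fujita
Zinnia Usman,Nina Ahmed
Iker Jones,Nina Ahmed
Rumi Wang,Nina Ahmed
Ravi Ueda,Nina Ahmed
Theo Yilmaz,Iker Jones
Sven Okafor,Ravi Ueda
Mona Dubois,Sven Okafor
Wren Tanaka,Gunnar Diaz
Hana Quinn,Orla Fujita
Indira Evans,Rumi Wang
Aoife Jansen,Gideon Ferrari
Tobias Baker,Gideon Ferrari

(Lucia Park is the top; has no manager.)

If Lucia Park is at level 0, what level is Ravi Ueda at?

3

Chain from Ravi Ueda up to Lucia Park: Ravi Ueda → Nina Ahmed → Orla Fujita → Lucia Park. That is 3 steps up, so Ravi Ueda is 3 levels below Lucia Park.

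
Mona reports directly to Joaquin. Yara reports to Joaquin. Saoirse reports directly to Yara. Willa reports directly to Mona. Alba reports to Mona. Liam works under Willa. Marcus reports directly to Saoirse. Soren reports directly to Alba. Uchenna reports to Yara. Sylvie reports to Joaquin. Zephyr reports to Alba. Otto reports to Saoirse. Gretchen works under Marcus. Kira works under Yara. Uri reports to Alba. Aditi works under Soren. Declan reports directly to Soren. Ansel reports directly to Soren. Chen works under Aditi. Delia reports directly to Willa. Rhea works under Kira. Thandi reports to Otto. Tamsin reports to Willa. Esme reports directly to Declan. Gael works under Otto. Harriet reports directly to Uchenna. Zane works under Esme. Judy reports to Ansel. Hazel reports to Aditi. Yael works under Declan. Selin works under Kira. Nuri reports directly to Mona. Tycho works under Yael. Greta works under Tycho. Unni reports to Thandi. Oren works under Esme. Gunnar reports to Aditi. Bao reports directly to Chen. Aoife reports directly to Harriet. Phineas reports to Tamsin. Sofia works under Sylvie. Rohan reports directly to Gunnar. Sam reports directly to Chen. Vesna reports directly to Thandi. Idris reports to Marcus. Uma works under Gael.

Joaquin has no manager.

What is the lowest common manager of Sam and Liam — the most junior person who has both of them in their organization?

Sam's chain of managers is Chen, Aditi, Soren, Alba, Mona, Joaquin. Liam's chain of managers is Willa, Mona, Joaquin. The first manager that appears in both chains is Mona.

Mona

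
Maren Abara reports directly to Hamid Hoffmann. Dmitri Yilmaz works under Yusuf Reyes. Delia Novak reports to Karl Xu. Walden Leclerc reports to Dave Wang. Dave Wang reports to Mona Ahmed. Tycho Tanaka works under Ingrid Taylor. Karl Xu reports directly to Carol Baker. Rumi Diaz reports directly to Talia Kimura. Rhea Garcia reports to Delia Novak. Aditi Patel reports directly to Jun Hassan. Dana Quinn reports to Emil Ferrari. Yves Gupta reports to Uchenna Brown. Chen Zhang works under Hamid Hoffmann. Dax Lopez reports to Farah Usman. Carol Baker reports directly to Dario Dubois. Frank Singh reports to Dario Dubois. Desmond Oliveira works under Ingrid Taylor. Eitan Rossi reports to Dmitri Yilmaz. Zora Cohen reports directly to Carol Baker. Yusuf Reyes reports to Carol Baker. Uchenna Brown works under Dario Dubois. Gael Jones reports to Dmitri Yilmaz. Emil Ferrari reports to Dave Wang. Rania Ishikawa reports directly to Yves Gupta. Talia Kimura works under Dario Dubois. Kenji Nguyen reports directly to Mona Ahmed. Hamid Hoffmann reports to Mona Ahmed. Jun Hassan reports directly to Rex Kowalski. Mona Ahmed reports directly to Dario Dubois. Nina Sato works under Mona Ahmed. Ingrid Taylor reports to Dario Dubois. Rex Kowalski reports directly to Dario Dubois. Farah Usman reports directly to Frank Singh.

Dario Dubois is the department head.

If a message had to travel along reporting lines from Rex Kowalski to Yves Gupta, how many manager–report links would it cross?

Rex Kowalski is 1 level below Dario Dubois, and Yves Gupta is 2 levels below Dario Dubois (their lowest common manager). The shortest path runs up from Rex Kowalski to Dario Dubois and back down to Yves Gupta: 1 + 2 = 3 links.

3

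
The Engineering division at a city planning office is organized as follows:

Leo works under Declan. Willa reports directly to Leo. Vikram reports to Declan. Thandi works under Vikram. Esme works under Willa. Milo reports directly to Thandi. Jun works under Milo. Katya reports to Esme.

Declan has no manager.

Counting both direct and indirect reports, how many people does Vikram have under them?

3

Vikram directly manages Thandi. Under Thandi: Milo, Jun (2). That's 3 in total.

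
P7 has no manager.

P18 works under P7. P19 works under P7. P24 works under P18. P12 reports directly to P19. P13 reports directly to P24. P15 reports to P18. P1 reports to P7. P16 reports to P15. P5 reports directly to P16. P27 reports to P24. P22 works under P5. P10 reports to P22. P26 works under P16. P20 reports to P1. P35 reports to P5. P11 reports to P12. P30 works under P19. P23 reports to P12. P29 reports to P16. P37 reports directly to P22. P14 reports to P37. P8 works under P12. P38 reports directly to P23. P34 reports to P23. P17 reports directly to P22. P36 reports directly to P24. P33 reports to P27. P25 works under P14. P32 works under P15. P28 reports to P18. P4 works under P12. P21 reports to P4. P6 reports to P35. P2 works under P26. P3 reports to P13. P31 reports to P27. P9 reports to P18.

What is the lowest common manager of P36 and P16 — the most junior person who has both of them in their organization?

P18

P36's chain of managers is P24, P18, P7. P16's chain of managers is P15, P18, P7. The first manager that appears in both chains is P18.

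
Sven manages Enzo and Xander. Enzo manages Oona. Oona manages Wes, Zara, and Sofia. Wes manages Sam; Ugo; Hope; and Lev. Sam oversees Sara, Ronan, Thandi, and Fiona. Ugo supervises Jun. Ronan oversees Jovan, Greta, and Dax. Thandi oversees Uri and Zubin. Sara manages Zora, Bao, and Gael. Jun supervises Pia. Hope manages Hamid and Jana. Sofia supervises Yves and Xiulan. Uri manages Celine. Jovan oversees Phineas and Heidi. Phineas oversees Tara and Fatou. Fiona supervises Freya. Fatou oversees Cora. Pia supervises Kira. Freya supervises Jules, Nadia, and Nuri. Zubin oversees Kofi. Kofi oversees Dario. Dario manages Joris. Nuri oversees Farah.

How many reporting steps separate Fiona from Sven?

5

Chain from Fiona up to Sven: Fiona → Sam → Wes → Oona → Enzo → Sven. That is 5 steps up, so Fiona is 5 levels below Sven.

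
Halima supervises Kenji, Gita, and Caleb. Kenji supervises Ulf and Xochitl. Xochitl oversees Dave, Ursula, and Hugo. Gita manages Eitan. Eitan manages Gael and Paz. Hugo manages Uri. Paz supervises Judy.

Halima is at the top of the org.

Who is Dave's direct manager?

Xochitl

Dave reports directly to Xochitl.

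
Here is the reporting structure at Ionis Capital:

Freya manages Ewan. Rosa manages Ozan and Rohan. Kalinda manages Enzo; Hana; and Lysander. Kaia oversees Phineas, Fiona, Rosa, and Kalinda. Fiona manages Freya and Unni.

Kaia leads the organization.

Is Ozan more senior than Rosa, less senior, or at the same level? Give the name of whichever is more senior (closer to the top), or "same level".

Ozan is 2 levels below Kaia; Rosa is 1. Rosa is higher.

Rosa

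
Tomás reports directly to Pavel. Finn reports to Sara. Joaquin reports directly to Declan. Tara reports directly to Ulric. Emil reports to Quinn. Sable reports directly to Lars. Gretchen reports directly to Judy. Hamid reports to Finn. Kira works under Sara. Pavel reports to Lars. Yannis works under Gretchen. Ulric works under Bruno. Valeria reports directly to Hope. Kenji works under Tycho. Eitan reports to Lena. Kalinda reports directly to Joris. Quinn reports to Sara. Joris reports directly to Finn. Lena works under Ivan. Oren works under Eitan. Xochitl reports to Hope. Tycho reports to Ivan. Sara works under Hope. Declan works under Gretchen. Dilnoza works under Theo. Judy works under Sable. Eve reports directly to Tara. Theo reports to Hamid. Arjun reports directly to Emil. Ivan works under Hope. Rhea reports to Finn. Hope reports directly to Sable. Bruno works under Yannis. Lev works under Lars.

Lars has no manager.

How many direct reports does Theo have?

1

Theo directly manages Dilnoza. That is 1 direct report.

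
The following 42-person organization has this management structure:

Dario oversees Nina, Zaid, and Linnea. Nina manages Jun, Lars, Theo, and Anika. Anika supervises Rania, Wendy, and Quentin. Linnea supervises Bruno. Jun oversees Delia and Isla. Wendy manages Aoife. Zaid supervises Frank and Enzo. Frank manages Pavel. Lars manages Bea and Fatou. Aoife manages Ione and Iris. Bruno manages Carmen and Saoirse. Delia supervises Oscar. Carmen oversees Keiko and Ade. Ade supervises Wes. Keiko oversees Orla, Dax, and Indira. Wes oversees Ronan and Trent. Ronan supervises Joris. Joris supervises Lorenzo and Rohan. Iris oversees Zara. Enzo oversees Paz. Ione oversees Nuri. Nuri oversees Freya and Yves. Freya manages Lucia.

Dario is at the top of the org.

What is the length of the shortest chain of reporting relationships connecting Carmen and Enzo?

Carmen is 3 levels below Dario, and Enzo is 2 levels below Dario (their lowest common manager). The shortest path runs up from Carmen to Dario and back down to Enzo: 3 + 2 = 5 links.

5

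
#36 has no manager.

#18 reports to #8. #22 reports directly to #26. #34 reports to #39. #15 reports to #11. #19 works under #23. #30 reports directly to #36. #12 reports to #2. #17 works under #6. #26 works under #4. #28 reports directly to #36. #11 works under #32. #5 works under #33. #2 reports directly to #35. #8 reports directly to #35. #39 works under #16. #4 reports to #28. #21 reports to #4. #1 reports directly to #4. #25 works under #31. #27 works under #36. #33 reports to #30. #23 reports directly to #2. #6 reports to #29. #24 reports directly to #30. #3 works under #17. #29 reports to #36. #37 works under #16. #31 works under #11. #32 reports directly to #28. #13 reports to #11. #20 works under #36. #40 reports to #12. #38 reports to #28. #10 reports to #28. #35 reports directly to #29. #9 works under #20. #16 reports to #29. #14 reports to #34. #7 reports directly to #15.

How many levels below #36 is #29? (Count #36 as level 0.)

1

Chain from #29 up to #36: #29 → #36. That is 1 step up, so #29 is 1 level below #36.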